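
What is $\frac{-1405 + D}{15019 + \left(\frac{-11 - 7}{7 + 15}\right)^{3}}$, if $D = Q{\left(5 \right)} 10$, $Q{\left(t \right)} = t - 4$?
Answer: $- \frac{371349}{3997912} \approx -0.092886$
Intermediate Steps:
$Q{\left(t \right)} = -4 + t$ ($Q{\left(t \right)} = t - 4 = -4 + t$)
$D = 10$ ($D = \left(-4 + 5\right) 10 = 1 \cdot 10 = 10$)
$\frac{-1405 + D}{15019 + \left(\frac{-11 - 7}{7 + 15}\right)^{3}} = \frac{-1405 + 10}{15019 + \left(\frac{-11 - 7}{7 + 15}\right)^{3}} = - \frac{1395}{15019 + \left(- \frac{18}{22}\right)^{3}} = - \frac{1395}{15019 + \left(\left(-18\right) \frac{1}{22}\right)^{3}} = - \frac{1395}{15019 + \left(- \frac{9}{11}\right)^{3}} = - \frac{1395}{15019 - \frac{729}{1331}} = - \frac{1395}{\frac{19989560}{1331}} = \left(-1395\right) \frac{1331}{19989560} = - \frac{371349}{3997912}$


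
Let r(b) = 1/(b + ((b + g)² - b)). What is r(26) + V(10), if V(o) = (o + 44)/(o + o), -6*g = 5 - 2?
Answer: 70267/26010 ≈ 2.7015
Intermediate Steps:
g = -½ (g = -(5 - 2)/6 = -⅙*3 = -½ ≈ -0.50000)
V(o) = (44 + o)/(2*o) (V(o) = (44 + o)/((2*o)) = (44 + o)*(1/(2*o)) = (44 + o)/(2*o))
r(b) = (-½ + b)⁻² (r(b) = 1/(b + ((b - ½)² - b)) = 1/(b + ((-½ + b)² - b)) = 1/((-½ + b)²) = (-½ + b)⁻²)
r(26) + V(10) = 4/(-1 + 2*26)² + (½)*(44 + 10)/10 = 4/(-1 + 52)² + (½)*(⅒)*54 = 4/51² + 27/10 = 4*(1/2601) + 27/10 = 4/2601 + 27/10 = 70267/26010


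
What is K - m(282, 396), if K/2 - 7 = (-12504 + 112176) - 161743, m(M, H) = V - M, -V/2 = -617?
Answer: -125080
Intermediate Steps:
V = 1234 (V = -2*(-617) = 1234)
m(M, H) = 1234 - M
K = -124128 (K = 14 + 2*((-12504 + 112176) - 161743) = 14 + 2*(99672 - 161743) = 14 + 2*(-62071) = 14 - 124142 = -124128)
K - m(282, 396) = -124128 - (1234 - 1*282) = -124128 - (1234 - 282) = -124128 - 1*952 = -124128 - 952 = -125080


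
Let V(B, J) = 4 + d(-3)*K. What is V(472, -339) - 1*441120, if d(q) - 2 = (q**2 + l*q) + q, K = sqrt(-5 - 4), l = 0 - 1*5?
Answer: -441116 + 69*I ≈ -4.4112e+5 + 69.0*I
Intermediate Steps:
l = -5 (l = 0 - 5 = -5)
K = 3*I (K = sqrt(-9) = 3*I ≈ 3.0*I)
d(q) = 2 + q**2 - 4*q (d(q) = 2 + ((q**2 - 5*q) + q) = 2 + (q**2 - 4*q) = 2 + q**2 - 4*q)
V(B, J) = 4 + 69*I (V(B, J) = 4 + (2 + (-3)**2 - 4*(-3))*(3*I) = 4 + (2 + 9 + 12)*(3*I) = 4 + 23*(3*I) = 4 + 69*I)
V(472, -339) - 1*441120 = (4 + 69*I) - 1*441120 = (4 + 69*I) - 441120 = -441116 + 69*I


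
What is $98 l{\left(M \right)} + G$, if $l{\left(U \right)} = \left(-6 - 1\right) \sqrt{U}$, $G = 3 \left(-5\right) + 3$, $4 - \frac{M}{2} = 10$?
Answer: $-12 - 1372 i \sqrt{3} \approx -12.0 - 2376.4 i$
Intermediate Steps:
$M = -12$ ($M = 8 - 20 = -12$)
$G = -12$ ($G = -15 + 3 = -12$)
$l{\left(U \right)} = - 7 \sqrt{U}$
$98 l{\left(M \right)} + G = 98 \left(- 7 \sqrt{-12}\right) - 12 = 98 \left(- 7 \cdot 2 i \sqrt{3}\right) - 12 = 98 \left(- 14 i \sqrt{3}\right) - 12 = - 1372 i \sqrt{3} - 12 = -12 - 1372 i \sqrt{3}$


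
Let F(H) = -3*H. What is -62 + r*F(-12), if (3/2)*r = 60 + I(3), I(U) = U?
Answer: 1450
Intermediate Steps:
r = 42 (r = 2*(60 + 3)/3 = (⅔)*63 = 42)
-62 + r*F(-12) = -62 + 42*(-3*(-12)) = -62 + 42*36 = -62 + 1512 = 1450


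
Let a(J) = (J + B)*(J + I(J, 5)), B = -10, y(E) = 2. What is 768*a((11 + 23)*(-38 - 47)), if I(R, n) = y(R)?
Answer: 6432153600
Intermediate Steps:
I(R, n) = 2
a(J) = (-10 + J)*(2 + J) (a(J) = (J - 10)*(J + 2) = (-10 + J)*(2 + J))
768*a((11 + 23)*(-38 - 47)) = 768*(-20 + ((11 + 23)*(-38 - 47))² - 8*(11 + 23)*(-38 - 47)) = 768*(-20 + (34*(-85))² - 272*(-85)) = 768*(-20 + (-2890)² - 8*(-2890)) = 768*(-20 + 8352100 + 23120) = 768*8375200 = 6432153600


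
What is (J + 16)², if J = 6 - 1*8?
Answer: 196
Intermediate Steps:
J = -2 (J = 6 - 8 = -2)
(J + 16)² = (-2 + 16)² = 14² = 196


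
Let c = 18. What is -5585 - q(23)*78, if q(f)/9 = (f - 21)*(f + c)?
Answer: -63149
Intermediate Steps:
q(f) = 9*(-21 + f)*(18 + f) (q(f) = 9*((f - 21)*(f + 18)) = 9*((-21 + f)*(18 + f)) = 9*(-21 + f)*(18 + f))
-5585 - q(23)*78 = -5585 - (-3402 - 27*23 + 9*23²)*78 = -5585 - (-3402 - 621 + 9*529)*78 = -5585 - (-3402 - 621 + 4761)*78 = -5585 - 738*78 = -5585 - 1*57564 = -5585 - 57564 = -63149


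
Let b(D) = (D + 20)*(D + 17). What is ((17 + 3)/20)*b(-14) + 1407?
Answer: 1425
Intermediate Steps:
b(D) = (17 + D)*(20 + D) (b(D) = (20 + D)*(17 + D) = (17 + D)*(20 + D))
((17 + 3)/20)*b(-14) + 1407 = ((17 + 3)/20)*(340 + (-14)² + 37*(-14)) + 1407 = (20*(1/20))*(340 + 196 - 518) + 1407 = 1*18 + 1407 = 18 + 1407 = 1425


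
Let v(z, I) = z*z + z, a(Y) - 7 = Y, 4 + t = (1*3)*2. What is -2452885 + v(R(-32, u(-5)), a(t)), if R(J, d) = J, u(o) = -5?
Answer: -2451893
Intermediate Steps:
t = 2 (t = -4 + (1*3)*2 = -4 + 3*2 = -4 + 6 = 2)
a(Y) = 7 + Y
v(z, I) = z + z² (v(z, I) = z² + z = z + z²)
-2452885 + v(R(-32, u(-5)), a(t)) = -2452885 - 32*(1 - 32) = -2452885 - 32*(-31) = -2452885 + 992 = -2451893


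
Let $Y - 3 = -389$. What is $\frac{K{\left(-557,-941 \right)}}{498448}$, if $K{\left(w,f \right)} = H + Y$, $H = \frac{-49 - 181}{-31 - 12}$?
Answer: $- \frac{1023}{1339579} \approx -0.00076367$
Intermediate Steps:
$Y = -386$ ($Y = 3 - 389 = -386$)
$H = \frac{230}{43}$ ($H = - \frac{230}{-43} = \left(-230\right) \left(- \frac{1}{43}\right) = \frac{230}{43} \approx 5.3488$)
$K{\left(w,f \right)} = - \frac{16368}{43}$ ($K{\left(w,f \right)} = \frac{230}{43} - 386 = - \frac{16368}{43}$)
$\frac{K{\left(-557,-941 \right)}}{498448} = - \frac{16368}{43 \cdot 498448} = \left(- \frac{16368}{43}\right) \frac{1}{498448} = - \frac{1023}{1339579}$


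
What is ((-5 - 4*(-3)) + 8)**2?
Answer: 225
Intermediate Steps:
((-5 - 4*(-3)) + 8)**2 = ((-5 + 12) + 8)**2 = (7 + 8)**2 = 15**2 = 225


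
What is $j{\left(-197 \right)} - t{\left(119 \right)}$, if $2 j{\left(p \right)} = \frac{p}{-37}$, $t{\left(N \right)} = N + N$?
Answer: $- \frac{17415}{74} \approx -235.34$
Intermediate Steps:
$t{\left(N \right)} = 2 N$
$j{\left(p \right)} = - \frac{p}{74}$ ($j{\left(p \right)} = \frac{p \frac{1}{-37}}{2} = \frac{p \left(- \frac{1}{37}\right)}{2} = \frac{\left(- \frac{1}{37}\right) p}{2} = - \frac{p}{74}$)
$j{\left(-197 \right)} - t{\left(119 \right)} = \left(- \frac{1}{74}\right) \left(-197\right) - 2 \cdot 119 = \frac{197}{74} - 238 = - \frac{17415}{74}$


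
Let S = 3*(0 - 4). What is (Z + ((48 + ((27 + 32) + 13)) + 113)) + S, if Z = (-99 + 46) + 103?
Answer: 271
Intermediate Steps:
Z = 50 (Z = -53 + 103 = 50)
S = -12 (S = 3*(-4) = -12)
(Z + ((48 + ((27 + 32) + 13)) + 113)) + S = (50 + ((48 + ((27 + 32) + 13)) + 113)) - 12 = (50 + ((48 + (59 + 13)) + 113)) - 12 = (50 + ((48 + 72) + 113)) - 12 = (50 + (120 + 113)) - 12 = (50 + 233) - 12 = 283 - 12 = 271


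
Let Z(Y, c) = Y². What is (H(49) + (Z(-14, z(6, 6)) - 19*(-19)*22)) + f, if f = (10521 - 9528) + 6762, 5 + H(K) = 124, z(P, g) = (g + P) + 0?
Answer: 16012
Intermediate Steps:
z(P, g) = P + g (z(P, g) = (P + g) + 0 = P + g)
H(K) = 119 (H(K) = -5 + 124 = 119)
f = 7755 (f = 993 + 6762 = 7755)
(H(49) + (Z(-14, z(6, 6)) - 19*(-19)*22)) + f = (119 + ((-14)² - 19*(-19)*22)) + 7755 = (119 + (196 + 361*22)) + 7755 = (119 + (196 + 7942)) + 7755 = (119 + 8138) + 7755 = 8257 + 7755 = 16012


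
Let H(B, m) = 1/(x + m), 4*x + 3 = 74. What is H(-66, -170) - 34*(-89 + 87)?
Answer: 41408/609 ≈ 67.993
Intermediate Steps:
x = 71/4 (x = -3/4 + (1/4)*74 = -3/4 + 37/2 = 71/4 ≈ 17.750)
H(B, m) = 1/(71/4 + m)
H(-66, -170) - 34*(-89 + 87) = 4/(71 + 4*(-170)) - 34*(-89 + 87) = 4/(71 - 680) - 34*(-2) = 4/(-609) - 1*(-68) = 4*(-1/609) + 68 = -4/609 + 68 = 41408/609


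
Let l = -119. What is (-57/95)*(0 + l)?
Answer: 357/5 ≈ 71.400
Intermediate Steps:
(-57/95)*(0 + l) = (-57/95)*(0 - 119) = -57*1/95*(-119) = -⅗*(-119) = 357/5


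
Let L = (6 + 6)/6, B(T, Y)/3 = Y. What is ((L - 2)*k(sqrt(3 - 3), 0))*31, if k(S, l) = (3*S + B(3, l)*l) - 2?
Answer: 0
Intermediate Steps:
B(T, Y) = 3*Y
L = 2 (L = 12*(1/6) = 2)
k(S, l) = -2 + 3*S + 3*l**2 (k(S, l) = (3*S + (3*l)*l) - 2 = (3*S + 3*l**2) - 2 = -2 + 3*S + 3*l**2)
((L - 2)*k(sqrt(3 - 3), 0))*31 = ((2 - 2)*(-2 + 3*sqrt(3 - 3) + 3*0**2))*31 = (0*(-2 + 3*sqrt(0) + 3*0))*31 = (0*(-2 + 3*0 + 0))*31 = (0*(-2 + 0 + 0))*31 = (0*(-2))*31 = 0*31 = 0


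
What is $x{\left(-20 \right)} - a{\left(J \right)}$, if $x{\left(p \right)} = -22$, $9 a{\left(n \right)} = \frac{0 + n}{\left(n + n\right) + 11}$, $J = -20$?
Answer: $- \frac{5762}{261} \approx -22.077$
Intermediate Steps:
$a{\left(n \right)} = \frac{n}{9 \left(11 + 2 n\right)}$ ($a{\left(n \right)} = \frac{\left(0 + n\right) \frac{1}{\left(n + n\right) + 11}}{9} = \frac{n \frac{1}{2 n + 11}}{9} = \frac{n \frac{1}{11 + 2 n}}{9} = \frac{n}{9 \left(11 + 2 n\right)}$)
$x{\left(-20 \right)} - a{\left(J \right)} = -22 - \frac{1}{9} \left(-20\right) \frac{1}{11 + 2 \left(-20\right)} = -22 - \frac{1}{9} \left(-20\right) \frac{1}{11 - 40} = -22 - \frac{1}{9} \left(-20\right) \frac{1}{-29} = -22 - \frac{1}{9} \left(-20\right) \left(- \frac{1}{29}\right) = -22 - \frac{20}{261} = - \frac{5762}{261}$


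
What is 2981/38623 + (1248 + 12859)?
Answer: 544857642/38623 ≈ 14107.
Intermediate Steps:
2981/38623 + (1248 + 12859) = 2981*(1/38623) + 14107 = 2981/38623 + 14107 = 544857642/38623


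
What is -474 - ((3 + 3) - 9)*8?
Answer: -450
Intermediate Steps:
-474 - ((3 + 3) - 9)*8 = -474 - (6 - 9)*8 = -474 - (-3)*8 = -474 - 1*(-24) = -474 + 24 = -450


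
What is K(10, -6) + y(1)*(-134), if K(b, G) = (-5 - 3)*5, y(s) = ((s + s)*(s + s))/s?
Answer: -576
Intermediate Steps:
y(s) = 4*s (y(s) = ((2*s)*(2*s))/s = (4*s**2)/s = 4*s)
K(b, G) = -40 (K(b, G) = -8*5 = -40)
K(10, -6) + y(1)*(-134) = -40 + (4*1)*(-134) = -40 + 4*(-134) = -40 - 536 = -576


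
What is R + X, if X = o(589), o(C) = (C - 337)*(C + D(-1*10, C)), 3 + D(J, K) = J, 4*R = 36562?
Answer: 308585/2 ≈ 1.5429e+5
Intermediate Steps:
R = 18281/2 (R = (¼)*36562 = 18281/2 ≈ 9140.5)
D(J, K) = -3 + J
o(C) = (-337 + C)*(-13 + C) (o(C) = (C - 337)*(C + (-3 - 1*10)) = (-337 + C)*(C + (-3 - 10)) = (-337 + C)*(C - 13) = (-337 + C)*(-13 + C))
X = 145152 (X = 4381 + 589² - 350*589 = 4381 + 346921 - 206150 = 145152)
R + X = 18281/2 + 145152 = 308585/2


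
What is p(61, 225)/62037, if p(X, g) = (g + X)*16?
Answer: 4576/62037 ≈ 0.073762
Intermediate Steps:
p(X, g) = 16*X + 16*g (p(X, g) = (X + g)*16 = 16*X + 16*g)
p(61, 225)/62037 = (16*61 + 16*225)/62037 = (976 + 3600)*(1/62037) = 4576*(1/62037) = 4576/62037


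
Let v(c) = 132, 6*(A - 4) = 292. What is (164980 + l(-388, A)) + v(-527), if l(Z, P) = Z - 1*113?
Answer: 164611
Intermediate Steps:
A = 158/3 (A = 4 + (⅙)*292 = 4 + 146/3 = 158/3 ≈ 52.667)
l(Z, P) = -113 + Z (l(Z, P) = Z - 113 = -113 + Z)
(164980 + l(-388, A)) + v(-527) = (164980 + (-113 - 388)) + 132 = (164980 - 501) + 132 = 164479 + 132 = 164611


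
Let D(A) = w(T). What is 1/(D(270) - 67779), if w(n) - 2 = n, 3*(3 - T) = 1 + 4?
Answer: -3/203327 ≈ -1.4755e-5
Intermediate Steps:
T = 4/3 (T = 3 - (1 + 4)/3 = 3 - 1/3*5 = 3 - 5/3 = 4/3 ≈ 1.3333)
w(n) = 2 + n
D(A) = 10/3 (D(A) = 2 + 4/3 = 10/3)
1/(D(270) - 67779) = 1/(10/3 - 67779) = 1/(-203327/3) = -3/203327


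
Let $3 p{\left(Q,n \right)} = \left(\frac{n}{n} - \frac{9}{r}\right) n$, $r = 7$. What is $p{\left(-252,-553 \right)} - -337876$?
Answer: $\frac{1013786}{3} \approx 3.3793 \cdot 10^{5}$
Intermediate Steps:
$p{\left(Q,n \right)} = - \frac{2 n}{21}$ ($p{\left(Q,n \right)} = \frac{\left(\frac{n}{n} - \frac{9}{7}\right) n}{3} = \frac{\left(1 - \frac{9}{7}\right) n}{3} = \frac{\left(- \frac{2}{7}\right) n}{3} = - \frac{2 n}{21}$)
$p{\left(-252,-553 \right)} - -337876 = \left(- \frac{2}{21}\right) \left(-553\right) - -337876 = \frac{158}{3} + 337876 = \frac{1013786}{3}$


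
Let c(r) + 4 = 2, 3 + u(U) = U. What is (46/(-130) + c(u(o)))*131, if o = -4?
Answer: -20043/65 ≈ -308.35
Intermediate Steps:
u(U) = -3 + U
c(r) = -2 (c(r) = -4 + 2 = -2)
(46/(-130) + c(u(o)))*131 = (46/(-130) - 2)*131 = (46*(-1/130) - 2)*131 = (-23/65 - 2)*131 = -153/65*131 = -20043/65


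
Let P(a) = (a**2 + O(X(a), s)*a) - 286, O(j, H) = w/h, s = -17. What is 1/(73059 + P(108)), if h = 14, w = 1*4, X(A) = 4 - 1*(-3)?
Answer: 7/591275 ≈ 1.1839e-5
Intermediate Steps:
X(A) = 7 (X(A) = 4 + 3 = 7)
w = 4
O(j, H) = 2/7 (O(j, H) = 4/14 = 4*(1/14) = 2/7)
P(a) = -286 + a**2 + 2*a/7 (P(a) = (a**2 + 2*a/7) - 286 = -286 + a**2 + 2*a/7)
1/(73059 + P(108)) = 1/(73059 + (-286 + 108**2 + (2/7)*108)) = 1/(73059 + (-286 + 11664 + 216/7)) = 1/(73059 + 79862/7) = 1/(591275/7) = 7/591275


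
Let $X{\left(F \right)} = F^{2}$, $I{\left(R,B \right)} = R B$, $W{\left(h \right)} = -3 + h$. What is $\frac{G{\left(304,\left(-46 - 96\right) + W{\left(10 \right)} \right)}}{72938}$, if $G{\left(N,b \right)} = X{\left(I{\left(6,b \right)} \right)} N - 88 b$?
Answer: $\frac{99733140}{36469} \approx 2734.7$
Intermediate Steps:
$I{\left(R,B \right)} = B R$
$G{\left(N,b \right)} = - 88 b + 36 N b^{2}$ ($G{\left(N,b \right)} = \left(b 6\right)^{2} N - 88 b = \left(6 b\right)^{2} N - 88 b = 36 b^{2} N - 88 b = 36 N b^{2} - 88 b = - 88 b + 36 N b^{2}$)
$\frac{G{\left(304,\left(-46 - 96\right) + W{\left(10 \right)} \right)}}{72938} = \frac{4 \left(\left(-46 - 96\right) + \left(-3 + 10\right)\right) \left(-22 + 9 \cdot 304 \left(\left(-46 - 96\right) + \left(-3 + 10\right)\right)\right)}{72938} = 4 \left(-142 + 7\right) \left(-22 + 9 \cdot 304 \left(-142 + 7\right)\right) \frac{1}{72938} = 4 \left(-135\right) \left(-22 + 9 \cdot 304 \left(-135\right)\right) \frac{1}{72938} = 4 \left(-135\right) \left(-22 - 369360\right) \frac{1}{72938} = 4 \left(-135\right) \left(-369382\right) \frac{1}{72938} = 199466280 \cdot \frac{1}{72938} = \frac{99733140}{36469}$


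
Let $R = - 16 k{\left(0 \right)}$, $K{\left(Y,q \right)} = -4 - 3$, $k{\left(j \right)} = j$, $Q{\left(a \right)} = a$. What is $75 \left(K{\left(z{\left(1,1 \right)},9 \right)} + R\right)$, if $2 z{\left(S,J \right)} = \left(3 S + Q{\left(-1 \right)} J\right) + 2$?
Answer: $-525$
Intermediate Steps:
$z{\left(S,J \right)} = 1 - \frac{J}{2} + \frac{3 S}{2}$ ($z{\left(S,J \right)} = \frac{\left(3 S - J\right) + 2}{2} = \frac{\left(- J + 3 S\right) + 2}{2} = \frac{2 - J + 3 S}{2} = 1 - \frac{J}{2} + \frac{3 S}{2}$)
$K{\left(Y,q \right)} = -7$ ($K{\left(Y,q \right)} = -4 - 3 = -7$)
$R = 0$ ($R = \left(-16\right) 0 = 0$)
$75 \left(K{\left(z{\left(1,1 \right)},9 \right)} + R\right) = 75 \left(-7 + 0\right) = 75 \left(-7\right) = -525$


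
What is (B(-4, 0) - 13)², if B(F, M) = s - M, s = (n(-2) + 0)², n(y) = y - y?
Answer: 169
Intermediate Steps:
n(y) = 0
s = 0 (s = (0 + 0)² = 0² = 0)
B(F, M) = -M (B(F, M) = 0 - M = -M)
(B(-4, 0) - 13)² = (-1*0 - 13)² = (0 - 13)² = (-13)² = 169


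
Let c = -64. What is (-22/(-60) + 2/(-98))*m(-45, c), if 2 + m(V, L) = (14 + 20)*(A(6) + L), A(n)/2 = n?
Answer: -30031/49 ≈ -612.88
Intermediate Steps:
A(n) = 2*n
m(V, L) = 406 + 34*L (m(V, L) = -2 + (14 + 20)*(2*6 + L) = -2 + 34*(12 + L) = -2 + (408 + 34*L) = 406 + 34*L)
(-22/(-60) + 2/(-98))*m(-45, c) = (-22/(-60) + 2/(-98))*(406 + 34*(-64)) = (-22*(-1/60) + 2*(-1/98))*(406 - 2176) = (11/30 - 1/49)*(-1770) = (509/1470)*(-1770) = -30031/49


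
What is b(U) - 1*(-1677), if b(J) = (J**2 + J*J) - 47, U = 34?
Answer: 3942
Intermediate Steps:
b(J) = -47 + 2*J**2 (b(J) = (J**2 + J**2) - 47 = 2*J**2 - 47 = -47 + 2*J**2)
b(U) - 1*(-1677) = (-47 + 2*34**2) - 1*(-1677) = (-47 + 2*1156) + 1677 = (-47 + 2312) + 1677 = 2265 + 1677 = 3942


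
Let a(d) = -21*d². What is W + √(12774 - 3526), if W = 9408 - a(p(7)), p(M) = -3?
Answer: 9597 + 68*√2 ≈ 9693.2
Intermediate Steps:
W = 9597 (W = 9408 - (-21)*(-3)² = 9408 - (-21)*9 = 9408 - 1*(-189) = 9408 + 189 = 9597)
W + √(12774 - 3526) = 9597 + √(12774 - 3526) = 9597 + √9248 = 9597 + 68*√2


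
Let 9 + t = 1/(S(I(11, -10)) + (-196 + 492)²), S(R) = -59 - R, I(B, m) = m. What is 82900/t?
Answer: -3629652150/394051 ≈ -9211.1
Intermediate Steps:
t = -788102/87567 (t = -9 + 1/((-59 - 1*(-10)) + (-196 + 492)²) = -9 + 1/((-59 + 10) + 296²) = -9 + 1/(-49 + 87616) = -9 + 1/87567 = -788102/87567 ≈ -9.0000)
82900/t = 82900/(-788102/87567) = 82900*(-87567/788102) = -3629652150/394051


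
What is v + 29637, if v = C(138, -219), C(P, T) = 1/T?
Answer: 6490502/219 ≈ 29637.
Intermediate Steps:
v = -1/219 (v = 1/(-219) = -1/219 ≈ -0.0045662)
v + 29637 = -1/219 + 29637 = 6490502/219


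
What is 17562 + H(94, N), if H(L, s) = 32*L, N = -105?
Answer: 20570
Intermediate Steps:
17562 + H(94, N) = 17562 + 32*94 = 17562 + 3008 = 20570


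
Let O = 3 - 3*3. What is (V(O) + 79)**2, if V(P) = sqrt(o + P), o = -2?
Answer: 6233 + 316*I*sqrt(2) ≈ 6233.0 + 446.89*I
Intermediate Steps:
O = -6 (O = 3 - 9 = -6)
V(P) = sqrt(-2 + P)
(V(O) + 79)**2 = (sqrt(-2 - 6) + 79)**2 = (sqrt(-8) + 79)**2 = (2*I*sqrt(2) + 79)**2 = (79 + 2*I*sqrt(2))**2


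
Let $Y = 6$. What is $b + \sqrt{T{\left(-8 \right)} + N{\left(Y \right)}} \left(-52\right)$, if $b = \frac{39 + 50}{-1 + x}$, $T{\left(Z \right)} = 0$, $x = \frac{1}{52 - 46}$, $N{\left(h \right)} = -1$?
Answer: $- \frac{534}{5} - 52 i \approx -106.8 - 52.0 i$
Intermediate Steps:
$x = \frac{1}{6} \approx 0.16667$
$b = - \frac{534}{5}$ ($b = \frac{39 + 50}{-1 + \frac{1}{6}} = \frac{89}{- \frac{5}{6}} = 89 \left(- \frac{6}{5}\right) = - \frac{534}{5} \approx -106.8$)
$b + \sqrt{T{\left(-8 \right)} + N{\left(Y \right)}} \left(-52\right) = - \frac{534}{5} + \sqrt{0 - 1} \left(-52\right) = - \frac{534}{5} + \sqrt{-1} \left(-52\right) = - \frac{534}{5} + i \left(-52\right) = - \frac{534}{5} - 52 i$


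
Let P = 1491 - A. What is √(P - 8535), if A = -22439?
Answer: √15395 ≈ 124.08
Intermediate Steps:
P = 23930 (P = 1491 - 1*(-22439) = 1491 + 22439 = 23930)
√(P - 8535) = √(23930 - 8535) = √15395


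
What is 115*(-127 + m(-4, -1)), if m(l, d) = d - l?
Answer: -14260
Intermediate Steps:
115*(-127 + m(-4, -1)) = 115*(-127 + (-1 - 1*(-4))) = 115*(-127 + (-1 + 4)) = 115*(-127 + 3) = 115*(-124) = -14260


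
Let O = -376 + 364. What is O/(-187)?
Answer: 12/187 ≈ 0.064171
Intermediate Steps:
O = -12
O/(-187) = -12/(-187) = -12*(-1/187) = 12/187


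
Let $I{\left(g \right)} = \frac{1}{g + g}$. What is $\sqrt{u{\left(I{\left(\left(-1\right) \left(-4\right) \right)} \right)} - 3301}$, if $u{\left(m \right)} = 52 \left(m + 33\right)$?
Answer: $\frac{i \sqrt{6314}}{2} \approx 39.73 i$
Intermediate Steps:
$I{\left(g \right)} = \frac{1}{2 g}$
$u{\left(m \right)} = 1716 + 52 m$ ($u{\left(m \right)} = 52 \left(33 + m\right) = 1716 + 52 m$)
$\sqrt{u{\left(I{\left(\left(-1\right) \left(-4\right) \right)} \right)} - 3301} = \sqrt{\left(1716 + 52 \frac{1}{2 \left(\left(-1\right) \left(-4\right)\right)}\right) - 3301} = \sqrt{\left(1716 + 52 \frac{1}{2 \cdot 4}\right) - 3301} = \sqrt{\left(1716 + 52 \cdot \frac{1}{2} \cdot \frac{1}{4}\right) - 3301} = \sqrt{\left(1716 + 52 \cdot \frac{1}{8}\right) - 3301} = \sqrt{\left(1716 + \frac{13}{2}\right) - 3301} = \sqrt{\frac{3445}{2} - 3301} = \sqrt{- \frac{3157}{2}} = \frac{i \sqrt{6314}}{2}$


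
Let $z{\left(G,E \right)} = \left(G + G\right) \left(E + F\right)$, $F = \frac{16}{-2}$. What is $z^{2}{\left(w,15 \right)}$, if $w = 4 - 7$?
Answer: $1764$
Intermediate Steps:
$F = -8$ ($F = 16 \left(- \frac{1}{2}\right) = -8$)
$w = -3$
$z{\left(G,E \right)} = 2 G \left(-8 + E\right)$ ($z{\left(G,E \right)} = \left(G + G\right) \left(E - 8\right) = 2 G \left(-8 + E\right)$)
$z^{2}{\left(w,15 \right)} = \left(2 \left(-3\right) \left(-8 + 15\right)\right)^{2} = \left(2 \left(-3\right) 7\right)^{2} = \left(-42\right)^{2} = 1764$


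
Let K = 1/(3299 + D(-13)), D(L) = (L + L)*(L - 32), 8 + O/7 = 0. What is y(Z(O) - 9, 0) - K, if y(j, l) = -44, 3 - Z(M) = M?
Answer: -196637/4469 ≈ -44.000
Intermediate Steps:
O = -56 (O = -56 + 7*0 = -56 + 0 = -56)
Z(M) = 3 - M
D(L) = 2*L*(-32 + L) (D(L) = (2*L)*(-32 + L) = 2*L*(-32 + L))
K = 1/4469 (K = 1/(3299 + 2*(-13)*(-32 - 13)) = 1/(3299 + 2*(-13)*(-45)) = 1/(3299 + 1170) = 1/4469 ≈ 0.00022376)
y(Z(O) - 9, 0) - K = -44 - 1*1/4469 = -44 - 1/4469 = -196637/4469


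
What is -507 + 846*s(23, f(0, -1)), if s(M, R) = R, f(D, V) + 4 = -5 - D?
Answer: -8121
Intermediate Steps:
f(D, V) = -9 - D (f(D, V) = -4 + (-5 - D) = -9 - D)
-507 + 846*s(23, f(0, -1)) = -507 + 846*(-9 - 1*0) = -507 + 846*(-9 + 0) = -507 + 846*(-9) = -507 - 7614 = -8121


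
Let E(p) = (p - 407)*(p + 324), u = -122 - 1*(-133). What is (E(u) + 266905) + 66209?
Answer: 200454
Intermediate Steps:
u = 11 (u = -122 + 133 = 11)
E(p) = (-407 + p)*(324 + p)
(E(u) + 266905) + 66209 = ((-131868 + 11² - 83*11) + 266905) + 66209 = ((-131868 + 121 - 913) + 266905) + 66209 = (-132660 + 266905) + 66209 = 134245 + 66209 = 200454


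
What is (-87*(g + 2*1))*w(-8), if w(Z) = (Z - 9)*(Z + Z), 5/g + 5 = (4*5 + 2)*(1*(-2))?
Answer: -2200752/49 ≈ -44913.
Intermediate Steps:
g = -5/49 (g = 5/(-5 + (4*5 + 2)*(1*(-2))) = 5/(-5 + (20 + 2)*(-2)) = 5/(-5 + 22*(-2)) = 5/(-5 - 44) = 5/(-49) = 5*(-1/49) = -5/49 ≈ -0.10204)
w(Z) = 2*Z*(-9 + Z) (w(Z) = (-9 + Z)*(2*Z) = 2*Z*(-9 + Z))
(-87*(g + 2*1))*w(-8) = (-87*(-5/49 + 2*1))*(2*(-8)*(-9 - 8)) = (-87*(-5/49 + 2))*(2*(-8)*(-17)) = -87*93/49*272 = -8091/49*272 = -2200752/49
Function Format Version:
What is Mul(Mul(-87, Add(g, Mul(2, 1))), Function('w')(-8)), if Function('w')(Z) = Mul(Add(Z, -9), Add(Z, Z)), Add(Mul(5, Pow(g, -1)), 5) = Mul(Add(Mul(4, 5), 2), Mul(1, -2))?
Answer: Rational(-2200752, 49) ≈ -44913.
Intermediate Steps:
g = Rational(-5, 49) (g = Mul(5, Pow(Add(-5, Mul(Add(Mul(4, 5), 2), Mul(1, -2))), -1)) = Mul(5, Pow(Add(-5, Mul(Add(20, 2), -2)), -1)) = Mul(5, Pow(Add(-5, Mul(22, -2)), -1)) = Mul(5, Pow(Add(-5, -44), -1)) = Mul(5, Pow(-49, -1)) = Mul(5, Rational(-1, 49)) = Rational(-5, 49) ≈ -0.10204)
Function('w')(Z) = Mul(2, Z, Add(-9, Z)) (Function('w')(Z) = Mul(Add(-9, Z), Mul(2, Z)) = Mul(2, Z, Add(-9, Z)))
Mul(Mul(-87, Add(g, Mul(2, 1))), Function('w')(-8)) = Mul(Mul(-87, Add(Rational(-5, 49), Mul(2, 1))), Mul(2, -8, Add(-9, -8))) = Mul(Mul(-87, Add(Rational(-5, 49), 2)), Mul(2, -8, -17)) = Mul(Mul(-87, Rational(93, 49)), 272) = Mul(Rational(-8091, 49), 272) = Rational(-2200752, 49)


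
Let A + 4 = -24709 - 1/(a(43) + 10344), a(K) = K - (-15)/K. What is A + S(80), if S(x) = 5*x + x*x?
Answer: -8000948971/446656 ≈ -17913.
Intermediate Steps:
a(K) = K + 15/K
S(x) = x**2 + 5*x (S(x) = 5*x + x**2 = x**2 + 5*x)
A = -11038209771/446656 (A = -4 + (-24709 - 1/((43 + 15/43) + 10344)) = -4 + (-24709 - 1/(1864/43 + 10344)) = -4 + (-24709 - 1/446656/43) = -4 + (-24709 - 1*43/446656) = -4 + (-24709 - 43/446656) = -4 - 11036423147/446656 = -11038209771/446656 ≈ -24713.)
A + S(80) = -11038209771/446656 + 80*(5 + 80) = -11038209771/446656 + 80*85 = -11038209771/446656 + 6800 = -8000948971/446656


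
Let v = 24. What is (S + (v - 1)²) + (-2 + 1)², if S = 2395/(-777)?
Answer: 409415/777 ≈ 526.92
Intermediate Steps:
S = -2395/777 (S = 2395*(-1/777) = -2395/777 ≈ -3.0824)
(S + (v - 1)²) + (-2 + 1)² = (-2395/777 + (24 - 1)²) + (-2 + 1)² = (-2395/777 + 23²) + (-1)² = (-2395/777 + 529) + 1 = 408638/777 + 1 = 409415/777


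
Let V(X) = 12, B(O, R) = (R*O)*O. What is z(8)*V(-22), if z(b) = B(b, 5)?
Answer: 3840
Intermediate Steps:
B(O, R) = R*O**2 (B(O, R) = (O*R)*O = R*O**2)
z(b) = 5*b**2
z(8)*V(-22) = (5*8**2)*12 = (5*64)*12 = 320*12 = 3840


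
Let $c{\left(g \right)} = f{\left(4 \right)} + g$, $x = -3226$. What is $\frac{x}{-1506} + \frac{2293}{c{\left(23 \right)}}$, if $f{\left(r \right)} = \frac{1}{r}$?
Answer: $\frac{2352175}{23343} \approx 100.77$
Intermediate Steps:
$c{\left(g \right)} = \frac{1}{4} + g$
$\frac{x}{-1506} + \frac{2293}{c{\left(23 \right)}} = - \frac{3226}{-1506} + \frac{2293}{\frac{1}{4} + 23} = \left(-3226\right) \left(- \frac{1}{1506}\right) + \frac{2293}{\frac{93}{4}} = \frac{1613}{753} + 2293 \cdot \frac{4}{93} = \frac{1613}{753} + \frac{9172}{93} = \frac{2352175}{23343}$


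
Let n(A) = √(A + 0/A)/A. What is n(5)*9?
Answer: 9*√5/5 ≈ 4.0249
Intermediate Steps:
n(A) = A^(-½) (n(A) = √(A + 0)/A = √A/A = A^(-½))
n(5)*9 = 9/√5 = (√5/5)*9 = 9*√5/5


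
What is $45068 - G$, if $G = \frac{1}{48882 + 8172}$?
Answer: $\frac{2571309671}{57054} \approx 45068.0$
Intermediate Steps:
$G = \frac{1}{57054} \approx 1.7527 \cdot 10^{-5}$
$45068 - G = 45068 - \frac{1}{57054} = \frac{2571309671}{57054}$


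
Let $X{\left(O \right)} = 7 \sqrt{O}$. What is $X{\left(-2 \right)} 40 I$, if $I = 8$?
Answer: $2240 i \sqrt{2} \approx 3167.8 i$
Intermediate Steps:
$X{\left(-2 \right)} 40 I = 7 \sqrt{-2} \cdot 40 \cdot 8 = 7 i \sqrt{2} \cdot 40 \cdot 8 = 280 i \sqrt{2} \cdot 8 = 2240 i \sqrt{2}$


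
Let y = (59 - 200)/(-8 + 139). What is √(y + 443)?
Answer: 2*√1895963/131 ≈ 21.022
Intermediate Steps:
y = -141/131 ≈ -1.0763
√(y + 443) = √(-141/131 + 443) = √(57892/131) = 2*√1895963/131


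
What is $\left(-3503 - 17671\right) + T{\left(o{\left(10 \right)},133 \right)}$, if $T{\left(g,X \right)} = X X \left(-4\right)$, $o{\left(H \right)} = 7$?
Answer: $-91930$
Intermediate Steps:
$T{\left(g,X \right)} = - 4 X^{2}$ ($T{\left(g,X \right)} = X^{2} \left(-4\right) = - 4 X^{2}$)
$\left(-3503 - 17671\right) + T{\left(o{\left(10 \right)},133 \right)} = \left(-3503 - 17671\right) - 4 \cdot 133^{2} = -21174 - 70756 = -91930$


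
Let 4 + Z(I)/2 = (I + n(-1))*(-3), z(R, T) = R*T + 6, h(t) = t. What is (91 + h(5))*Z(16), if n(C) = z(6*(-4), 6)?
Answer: 69504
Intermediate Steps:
z(R, T) = 6 + R*T
n(C) = -138 (n(C) = 6 + (6*(-4))*6 = 6 - 24*6 = 6 - 144 = -138)
Z(I) = 820 - 6*I (Z(I) = -8 + 2*((I - 138)*(-3)) = -8 + 2*((-138 + I)*(-3)) = -8 + 2*(414 - 3*I) = -8 + (828 - 6*I) = 820 - 6*I)
(91 + h(5))*Z(16) = (91 + 5)*(820 - 6*16) = 96*(820 - 96) = 96*724 = 69504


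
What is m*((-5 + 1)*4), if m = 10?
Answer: -160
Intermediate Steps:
m*((-5 + 1)*4) = 10*((-5 + 1)*4) = 10*(-4*4) = 10*(-16) = -160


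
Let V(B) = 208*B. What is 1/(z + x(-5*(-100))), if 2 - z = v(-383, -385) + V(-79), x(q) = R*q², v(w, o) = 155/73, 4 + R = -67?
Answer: -73/1294550473 ≈ -5.6390e-8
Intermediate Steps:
R = -71 (R = -4 - 67 = -71)
v(w, o) = 155/73 (v(w, o) = 155*(1/73) = 155/73)
x(q) = -71*q²
z = 1199527/73 (z = 2 - (155/73 + 208*(-79)) = 2 - (155/73 - 16432) = 2 - 1*(-1199381/73) = 2 + 1199381/73 = 1199527/73 ≈ 16432.)
1/(z + x(-5*(-100))) = 1/(1199527/73 - 71*(-5*(-100))²) = 1/(1199527/73 - 71*500²) = 1/(1199527/73 - 71*250000) = 1/(1199527/73 - 17750000) = 1/(-1294550473/73) = -73/1294550473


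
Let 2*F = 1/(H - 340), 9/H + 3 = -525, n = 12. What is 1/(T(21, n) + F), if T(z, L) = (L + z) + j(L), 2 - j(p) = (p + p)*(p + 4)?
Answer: -59843/20885295 ≈ -0.0028653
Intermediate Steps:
H = -3/176 (H = 9/(-3 - 525) = 9/(-528) = 9*(-1/528) = -3/176 ≈ -0.017045)
j(p) = 2 - 2*p*(4 + p) (j(p) = 2 - (p + p)*(p + 4) = 2 - 2*p*(4 + p))
F = -88/59843 (F = 1/(2*(-3/176 - 340)) = 1/(2*(-59843/176)) = (1/2)*(-176/59843) = -88/59843 ≈ -0.0014705)
T(z, L) = 2 + z - 7*L - 2*L**2 (T(z, L) = (L + z) + (2 - 8*L - 2*L**2) = 2 + z - 7*L - 2*L**2)
1/(T(21, n) + F) = 1/((2 + 21 - 7*12 - 2*12**2) - 88/59843) = 1/((2 + 21 - 84 - 2*144) - 88/59843) = 1/((2 + 21 - 84 - 288) - 88/59843) = 1/(-349 - 88/59843) = 1/(-20885295/59843) = -59843/20885295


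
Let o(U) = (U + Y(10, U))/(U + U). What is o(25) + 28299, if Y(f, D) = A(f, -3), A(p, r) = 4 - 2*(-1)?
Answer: 1414981/50 ≈ 28300.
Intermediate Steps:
A(p, r) = 6 (A(p, r) = 4 + 2 = 6)
Y(f, D) = 6
o(U) = (6 + U)/(2*U) (o(U) = (U + 6)/(U + U) = (6 + U)/((2*U)) = (6 + U)*(1/(2*U)) = (6 + U)/(2*U))
o(25) + 28299 = (1/2)*(6 + 25)/25 + 28299 = (1/2)*(1/25)*31 + 28299 = 31/50 + 28299 = 1414981/50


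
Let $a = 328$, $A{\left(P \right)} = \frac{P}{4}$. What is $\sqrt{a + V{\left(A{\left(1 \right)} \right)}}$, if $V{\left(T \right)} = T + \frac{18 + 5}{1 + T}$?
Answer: $\frac{\sqrt{34665}}{10} \approx 18.619$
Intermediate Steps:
$A{\left(P \right)} = \frac{P}{4}$ ($A{\left(P \right)} = P \frac{1}{4} = \frac{P}{4}$)
$V{\left(T \right)} = T + \frac{23}{1 + T}$
$\sqrt{a + V{\left(A{\left(1 \right)} \right)}} = \sqrt{328 + \frac{23 + \frac{1}{4} \cdot 1 + \left(\frac{1}{4} \cdot 1\right)^{2}}{1 + \frac{1}{4} \cdot 1}} = \sqrt{328 + \frac{23 + \frac{1}{4} + \left(\frac{1}{4}\right)^{2}}{1 + \frac{1}{4}}} = \sqrt{328 + \frac{23 + \frac{1}{4} + \frac{1}{16}}{\frac{5}{4}}} = \sqrt{328 + \frac{4}{5} \cdot \frac{373}{16}} = \sqrt{328 + \frac{373}{20}} = \sqrt{\frac{6933}{20}} = \frac{\sqrt{34665}}{10}$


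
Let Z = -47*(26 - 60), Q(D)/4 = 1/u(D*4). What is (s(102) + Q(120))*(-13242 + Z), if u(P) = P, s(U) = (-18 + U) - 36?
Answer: -16770271/30 ≈ -5.5901e+5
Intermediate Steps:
s(U) = -54 + U
Q(D) = 1/D (Q(D) = 4/((D*4)) = 4/((4*D)) = 4*(1/(4*D)) = 1/D)
Z = 1598 (Z = -47*(-34) = 1598)
(s(102) + Q(120))*(-13242 + Z) = ((-54 + 102) + 1/120)*(-13242 + 1598) = (48 + 1/120)*(-11644) = (5761/120)*(-11644) = -16770271/30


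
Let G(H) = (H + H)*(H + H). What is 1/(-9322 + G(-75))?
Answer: 1/13178 ≈ 7.5884e-5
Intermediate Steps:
G(H) = 4*H² (G(H) = (2*H)*(2*H) = 4*H²)
1/(-9322 + G(-75)) = 1/(-9322 + 4*(-75)²) = 1/(-9322 + 4*5625) = 1/(-9322 + 22500) = 1/13178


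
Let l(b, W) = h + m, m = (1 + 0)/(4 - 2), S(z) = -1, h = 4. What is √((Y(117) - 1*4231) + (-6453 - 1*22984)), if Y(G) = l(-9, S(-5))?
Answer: I*√134654/2 ≈ 183.48*I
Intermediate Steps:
m = ½ (m = 1/2 = 1*(½) = ½ ≈ 0.50000)
l(b, W) = 9/2 (l(b, W) = 4 + ½ = 9/2)
Y(G) = 9/2
√((Y(117) - 1*4231) + (-6453 - 1*22984)) = √((9/2 - 1*4231) + (-6453 - 1*22984)) = √((9/2 - 4231) + (-6453 - 22984)) = √(-8453/2 - 29437) = √(-67327/2) = I*√134654/2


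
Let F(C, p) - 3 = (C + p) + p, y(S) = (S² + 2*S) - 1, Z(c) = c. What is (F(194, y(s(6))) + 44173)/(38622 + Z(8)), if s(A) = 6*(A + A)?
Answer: 27512/19315 ≈ 1.4244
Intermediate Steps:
s(A) = 12*A (s(A) = 6*(2*A) = 12*A)
y(S) = -1 + S² + 2*S
F(C, p) = 3 + C + 2*p (F(C, p) = 3 + ((C + p) + p) = 3 + (C + 2*p) = 3 + C + 2*p)
(F(194, y(s(6))) + 44173)/(38622 + Z(8)) = ((3 + 194 + 2*(-1 + (12*6)² + 2*(12*6))) + 44173)/(38622 + 8) = ((3 + 194 + 2*(-1 + 72² + 2*72)) + 44173)/38630 = ((3 + 194 + 2*(-1 + 5184 + 144)) + 44173)*(1/38630) = ((3 + 194 + 2*5327) + 44173)*(1/38630) = ((3 + 194 + 10654) + 44173)*(1/38630) = (10851 + 44173)*(1/38630) = 55024*(1/38630) = 27512/19315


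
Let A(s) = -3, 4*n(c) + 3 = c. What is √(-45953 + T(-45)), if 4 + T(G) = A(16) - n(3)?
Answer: 2*I*√11490 ≈ 214.38*I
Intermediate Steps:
n(c) = -¾ + c/4
T(G) = -7 (T(G) = -4 + (-3 - (-¾ + (¼)*3)) = -4 + (-3 - (-¾ + ¾)) = -4 + (-3 - 1*0) = -4 + (-3 + 0) = -4 - 3 = -7)
√(-45953 + T(-45)) = √(-45953 - 7) = √(-45960) = 2*I*√11490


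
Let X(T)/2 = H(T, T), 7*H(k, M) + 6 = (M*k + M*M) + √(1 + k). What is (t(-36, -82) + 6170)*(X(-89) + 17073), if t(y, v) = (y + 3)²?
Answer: 156776771 + 4148*I*√22 ≈ 1.5678e+8 + 19456.0*I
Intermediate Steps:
H(k, M) = -6/7 + M²/7 + √(1 + k)/7 + M*k/7 (H(k, M) = -6/7 + ((M*k + M*M) + √(1 + k))/7 = -6/7 + ((M*k + M²) + √(1 + k))/7 = -6/7 + ((M² + M*k) + √(1 + k))/7 = -6/7 + (M² + √(1 + k) + M*k)/7 = -6/7 + (M²/7 + √(1 + k)/7 + M*k/7) = -6/7 + M²/7 + √(1 + k)/7 + M*k/7)
X(T) = -12/7 + 2*√(1 + T)/7 + 4*T²/7 (X(T) = 2*(-6/7 + T²/7 + √(1 + T)/7 + T*T/7) = 2*(-6/7 + T²/7 + √(1 + T)/7 + T²/7) = 2*(-6/7 + √(1 + T)/7 + 2*T²/7) = -12/7 + 2*√(1 + T)/7 + 4*T²/7)
t(y, v) = (3 + y)²
(t(-36, -82) + 6170)*(X(-89) + 17073) = ((3 - 36)² + 6170)*((-12/7 + 2*√(1 - 89)/7 + (4/7)*(-89)²) + 17073) = ((-33)² + 6170)*((-12/7 + 2*√(-88)/7 + (4/7)*7921) + 17073) = (1089 + 6170)*((-12/7 + 2*(2*I*√22)/7 + 31684/7) + 17073) = 7259*((-12/7 + 4*I*√22/7 + 31684/7) + 17073) = 7259*((31672/7 + 4*I*√22/7) + 17073) = 7259*(151183/7 + 4*I*√22/7) = 156776771 + 4148*I*√22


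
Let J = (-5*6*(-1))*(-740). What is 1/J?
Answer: -1/22200 ≈ -4.5045e-5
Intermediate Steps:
J = -22200 (J = -30*(-1)*(-740) = 30*(-740) = -22200)
1/J = 1/(-22200) = -1/22200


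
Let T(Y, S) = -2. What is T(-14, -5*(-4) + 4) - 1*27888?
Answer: -27890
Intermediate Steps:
T(-14, -5*(-4) + 4) - 1*27888 = -2 - 1*27888 = -2 - 27888 = -27890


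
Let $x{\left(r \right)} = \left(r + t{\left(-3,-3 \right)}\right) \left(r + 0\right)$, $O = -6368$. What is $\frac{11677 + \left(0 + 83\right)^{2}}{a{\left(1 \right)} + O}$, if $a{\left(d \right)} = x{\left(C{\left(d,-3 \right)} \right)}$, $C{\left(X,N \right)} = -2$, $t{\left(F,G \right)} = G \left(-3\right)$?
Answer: $- \frac{9283}{3191} \approx -2.9091$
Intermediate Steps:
$t{\left(F,G \right)} = - 3 G$
$x{\left(r \right)} = r \left(9 + r\right)$ ($x{\left(r \right)} = \left(r - -9\right) \left(r + 0\right) = \left(r + 9\right) r = \left(9 + r\right) r = r \left(9 + r\right)$)
$a{\left(d \right)} = -14$ ($a{\left(d \right)} = - 2 \left(9 - 2\right) = \left(-2\right) 7 = -14$)
$\frac{11677 + \left(0 + 83\right)^{2}}{a{\left(1 \right)} + O} = \frac{11677 + \left(0 + 83\right)^{2}}{-14 - 6368} = \frac{11677 + 83^{2}}{-6382} = \left(11677 + 6889\right) \left(- \frac{1}{6382}\right) = 18566 \left(- \frac{1}{6382}\right) = - \frac{9283}{3191}$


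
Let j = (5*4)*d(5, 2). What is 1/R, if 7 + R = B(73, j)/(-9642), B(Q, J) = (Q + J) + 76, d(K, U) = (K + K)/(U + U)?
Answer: -9642/67693 ≈ -0.14244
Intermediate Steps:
d(K, U) = K/U (d(K, U) = (2*K)/((2*U)) = (2*K)*(1/(2*U)) = K/U)
j = 50 (j = (5*4)*(5/2) = 20*(5*(½)) = 20*(5/2) = 50)
B(Q, J) = 76 + J + Q (B(Q, J) = (J + Q) + 76 = 76 + J + Q)
R = -67693/9642 (R = -7 + (76 + 50 + 73)/(-9642) = -7 + 199*(-1/9642) = -7 - 199/9642 = -67693/9642 ≈ -7.0206)
1/R = 1/(-67693/9642) = -9642/67693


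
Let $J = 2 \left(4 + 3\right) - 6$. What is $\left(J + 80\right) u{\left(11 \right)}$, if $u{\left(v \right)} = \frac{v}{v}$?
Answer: $88$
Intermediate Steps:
$u{\left(v \right)} = 1$
$J = 8$ ($J = 2 \cdot 7 - 6 = 14 - 6 = 8$)
$\left(J + 80\right) u{\left(11 \right)} = \left(8 + 80\right) 1 = 88 \cdot 1 = 88$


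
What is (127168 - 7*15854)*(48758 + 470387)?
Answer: 8404957550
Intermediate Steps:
(127168 - 7*15854)*(48758 + 470387) = (127168 - 110978)*519145 = 16190*519145 = 8404957550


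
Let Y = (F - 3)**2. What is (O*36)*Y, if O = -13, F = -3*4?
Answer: -105300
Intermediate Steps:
F = -12
Y = 225 (Y = (-12 - 3)**2 = (-15)**2 = 225)
(O*36)*Y = -13*36*225 = -468*225 = -105300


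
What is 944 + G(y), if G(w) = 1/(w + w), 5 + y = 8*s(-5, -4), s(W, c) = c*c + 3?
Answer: 277537/294 ≈ 944.00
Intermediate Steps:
s(W, c) = 3 + c**2 (s(W, c) = c**2 + 3 = 3 + c**2)
y = 147 (y = -5 + 8*(3 + (-4)**2) = -5 + 8*(3 + 16) = -5 + 8*19 = -5 + 152 = 147)
G(w) = 1/(2*w)
944 + G(y) = 944 + (1/2)/147 = 944 + (1/2)*(1/147) = 944 + 1/294 = 277537/294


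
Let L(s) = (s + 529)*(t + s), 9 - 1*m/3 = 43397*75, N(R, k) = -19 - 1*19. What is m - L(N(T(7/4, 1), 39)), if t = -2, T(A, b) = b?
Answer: -9744658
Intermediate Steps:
N(R, k) = -38 (N(R, k) = -19 - 19 = -38)
m = -9764298 (m = 27 - 130191*75 = 27 - 3*3254775 = 27 - 9764325 = -9764298)
L(s) = (-2 + s)*(529 + s) (L(s) = (s + 529)*(-2 + s) = (529 + s)*(-2 + s) = (-2 + s)*(529 + s))
m - L(N(T(7/4, 1), 39)) = -9764298 - (-1058 + (-38)**2 + 527*(-38)) = -9764298 - (-1058 + 1444 - 20026) = -9764298 - 1*(-19640) = -9764298 + 19640 = -9744658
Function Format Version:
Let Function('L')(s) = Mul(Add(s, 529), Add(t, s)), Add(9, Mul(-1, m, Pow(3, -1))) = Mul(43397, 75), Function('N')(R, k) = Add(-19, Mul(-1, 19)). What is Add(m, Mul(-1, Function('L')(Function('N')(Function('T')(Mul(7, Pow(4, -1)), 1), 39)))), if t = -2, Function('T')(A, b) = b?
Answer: -9744658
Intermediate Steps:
Function('N')(R, k) = -38 (Function('N')(R, k) = Add(-19, -19) = -38)
m = -9764298 (m = Add(27, Mul(-3, Mul(43397, 75))) = Add(27, Mul(-3, 3254775)) = Add(27, -9764325) = -9764298)
Function('L')(s) = Mul(Add(-2, s), Add(529, s)) (Function('L')(s) = Mul(Add(s, 529), Add(-2, s)) = Mul(Add(529, s), Add(-2, s)) = Mul(Add(-2, s), Add(529, s)))
Add(m, Mul(-1, Function('L')(Function('N')(Function('T')(Mul(7, Pow(4, -1)), 1), 39)))) = Add(-9764298, Mul(-1, Add(-1058, Pow(-38, 2), Mul(527, -38)))) = Add(-9764298, Mul(-1, Add(-1058, 1444, -20026))) = Add(-9764298, Mul(-1, -19640)) = Add(-9764298, 19640) = -9744658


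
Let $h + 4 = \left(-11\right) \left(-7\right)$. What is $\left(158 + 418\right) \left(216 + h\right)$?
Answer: $166464$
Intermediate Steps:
$h = 73$ ($h = -4 - -77 = -4 + 77 = 73$)
$\left(158 + 418\right) \left(216 + h\right) = \left(158 + 418\right) \left(216 + 73\right) = 576 \cdot 289 = 166464$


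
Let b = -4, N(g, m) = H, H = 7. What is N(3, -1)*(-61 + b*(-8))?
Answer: -203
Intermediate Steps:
N(g, m) = 7
N(3, -1)*(-61 + b*(-8)) = 7*(-61 - 4*(-8)) = 7*(-61 + 32) = 7*(-29) = -203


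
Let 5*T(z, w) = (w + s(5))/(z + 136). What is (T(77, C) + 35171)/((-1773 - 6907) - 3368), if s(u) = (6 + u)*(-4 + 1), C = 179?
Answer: -37457261/12831120 ≈ -2.9193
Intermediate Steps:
s(u) = -18 - 3*u (s(u) = (6 + u)*(-3) = -18 - 3*u)
T(z, w) = (-33 + w)/(5*(136 + z)) (T(z, w) = ((w + (-18 - 3*5))/(z + 136))/5 = ((w + (-18 - 15))/(136 + z))/5 = ((w - 33)/(136 + z))/5 = ((-33 + w)/(136 + z))/5 = (-33 + w)/(5*(136 + z)))
(T(77, C) + 35171)/((-1773 - 6907) - 3368) = ((-33 + 179)/(5*(136 + 77)) + 35171)/((-1773 - 6907) - 3368) = ((⅕)*146/213 + 35171)/(-8680 - 3368) = ((⅕)*(1/213)*146 + 35171)/(-12048) = (146/1065 + 35171)*(-1/12048) = (37457261/1065)*(-1/12048) = -37457261/12831120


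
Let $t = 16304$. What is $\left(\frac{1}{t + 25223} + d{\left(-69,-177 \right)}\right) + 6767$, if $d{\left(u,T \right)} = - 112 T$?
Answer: $\frac{1104244458}{41527} \approx 26591.0$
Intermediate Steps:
$\left(\frac{1}{t + 25223} + d{\left(-69,-177 \right)}\right) + 6767 = \left(\frac{1}{16304 + 25223} - -19824\right) + 6767 = \left(\frac{1}{41527} + 19824\right) + 6767 = \frac{823231249}{41527} + 6767 = \frac{1104244458}{41527}$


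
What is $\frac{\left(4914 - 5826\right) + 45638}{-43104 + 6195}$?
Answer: $- \frac{44726}{36909} \approx -1.2118$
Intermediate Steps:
$\frac{\left(4914 - 5826\right) + 45638}{-43104 + 6195} = \frac{-912 + 45638}{-36909} = 44726 \left(- \frac{1}{36909}\right) = - \frac{44726}{36909}$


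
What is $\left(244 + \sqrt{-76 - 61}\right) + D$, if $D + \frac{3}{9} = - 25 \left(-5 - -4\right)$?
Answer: $\frac{806}{3} + i \sqrt{137} \approx 268.67 + 11.705 i$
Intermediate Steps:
$D = \frac{74}{3}$ ($D = - \frac{1}{3} - 25 \left(-5 - -4\right) = - \frac{1}{3} - 25 \left(-5 + 4\right) = - \frac{1}{3} - -25 = - \frac{1}{3} + 25 = \frac{74}{3} \approx 24.667$)
$\left(244 + \sqrt{-76 - 61}\right) + D = \left(244 + \sqrt{-76 - 61}\right) + \frac{74}{3} = \left(244 + \sqrt{-137}\right) + \frac{74}{3} = \left(244 + i \sqrt{137}\right) + \frac{74}{3} = \frac{806}{3} + i \sqrt{137}$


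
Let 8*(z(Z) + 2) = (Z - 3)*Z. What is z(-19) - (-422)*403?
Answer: 680465/4 ≈ 1.7012e+5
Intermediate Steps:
z(Z) = -2 + Z*(-3 + Z)/8 (z(Z) = -2 + ((Z - 3)*Z)/8 = -2 + ((-3 + Z)*Z)/8 = -2 + (Z*(-3 + Z))/8 = -2 + Z*(-3 + Z)/8)
z(-19) - (-422)*403 = (-2 - 3/8*(-19) + (1/8)*(-19)**2) - (-422)*403 = (-2 + 57/8 + (1/8)*361) - 422*(-403) = (-2 + 57/8 + 361/8) + 170066 = 201/4 + 170066 = 680465/4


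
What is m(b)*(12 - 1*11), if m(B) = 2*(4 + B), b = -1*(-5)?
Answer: 18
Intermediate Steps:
b = 5
m(B) = 8 + 2*B
m(b)*(12 - 1*11) = (8 + 2*5)*(12 - 1*11) = (8 + 10)*(12 - 11) = 18*1 = 18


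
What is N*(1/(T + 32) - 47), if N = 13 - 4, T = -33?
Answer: -432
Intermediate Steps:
N = 9
N*(1/(T + 32) - 47) = 9*(1/(-33 + 32) - 47) = 9*(1/(-1) - 47) = 9*(-1 - 47) = 9*(-48) = -432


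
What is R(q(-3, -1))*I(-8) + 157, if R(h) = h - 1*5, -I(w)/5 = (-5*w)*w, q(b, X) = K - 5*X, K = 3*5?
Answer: 24157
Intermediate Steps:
K = 15
q(b, X) = 15 - 5*X
I(w) = 25*w**2 (I(w) = -5*(-5*w)*w = -(-25)*w**2 = 25*w**2)
R(h) = -5 + h (R(h) = h - 5 = -5 + h)
R(q(-3, -1))*I(-8) + 157 = (-5 + (15 - 5*(-1)))*(25*(-8)**2) + 157 = (-5 + (15 + 5))*(25*64) + 157 = (-5 + 20)*1600 + 157 = 15*1600 + 157 = 24000 + 157 = 24157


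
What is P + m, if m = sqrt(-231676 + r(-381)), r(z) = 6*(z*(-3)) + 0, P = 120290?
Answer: 120290 + 11*I*sqrt(1858) ≈ 1.2029e+5 + 474.15*I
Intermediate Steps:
r(z) = -18*z (r(z) = 6*(-3*z) + 0 = -18*z + 0 = -18*z)
m = 11*I*sqrt(1858) (m = sqrt(-231676 - 18*(-381)) = sqrt(-231676 + 6858) = sqrt(-224818) = 11*I*sqrt(1858) ≈ 474.15*I)
P + m = 120290 + 11*I*sqrt(1858)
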